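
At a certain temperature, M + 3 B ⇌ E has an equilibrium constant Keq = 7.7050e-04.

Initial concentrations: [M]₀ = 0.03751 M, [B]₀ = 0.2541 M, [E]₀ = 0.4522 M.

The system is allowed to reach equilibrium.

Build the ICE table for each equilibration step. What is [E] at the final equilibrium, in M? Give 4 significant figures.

Q₀ = 734.8 vs Keq = 7.7050e-04 ⇒ Q>K, reverse
Step 1:
                   M          B          E
  init       0.03751     0.2541     0.4522
  Δ           0.4506      1.352    -0.4506
  eq          0.4882      1.606   0.001558
  solve Keq expr → x = -0.4506; check Q = 7.7050e-04

[E]_eq = 0.001558 M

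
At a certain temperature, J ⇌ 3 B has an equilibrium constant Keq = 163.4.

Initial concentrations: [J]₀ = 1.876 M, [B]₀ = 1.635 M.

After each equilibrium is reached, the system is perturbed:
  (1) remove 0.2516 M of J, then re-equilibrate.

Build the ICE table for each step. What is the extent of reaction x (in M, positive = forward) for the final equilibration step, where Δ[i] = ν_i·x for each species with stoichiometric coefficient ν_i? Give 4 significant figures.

Q₀ = 2.33 vs Keq = 163.4 ⇒ Q<K, forward
Step 1:
                  J         B
  I           1.876     1.635
  C          -1.117     3.352
  E          0.7588     4.987
  solve Keq expr → x = 1.117; check Q = 163.4
Then remove 0.2516 M of J.
Step 2:
                  J         B
  I          0.5072     4.987
  C          0.1103    -0.331
  E          0.6175     4.656
  solve Keq expr → x = -0.1103; check Q = 163.4

x = -0.1103 M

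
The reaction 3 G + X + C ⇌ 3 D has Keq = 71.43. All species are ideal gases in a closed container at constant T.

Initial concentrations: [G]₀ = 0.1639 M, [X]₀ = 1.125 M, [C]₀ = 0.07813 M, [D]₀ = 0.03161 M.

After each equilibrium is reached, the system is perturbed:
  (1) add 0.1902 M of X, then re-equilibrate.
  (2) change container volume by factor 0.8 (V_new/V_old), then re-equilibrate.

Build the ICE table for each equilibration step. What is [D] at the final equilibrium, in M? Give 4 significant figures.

Q₀ = 0.08161 vs Keq = 71.43 ⇒ Q<K, forward
Step 1:
                  G         X         C         D
  Initial    0.1639     1.125   0.07813   0.03161
  Change   -0.08766  -0.02922  -0.02922   0.08766
  Equil     0.07624     1.096   0.04891    0.1193
  solve Keq expr → x = 0.02922; check Q = 71.43
Then add 0.1902 M of X.
Step 2:
                  G         X         C         D
  Initial   0.07624     1.286   0.04891    0.1193
  Change  -0.002224 -7.4118e-04 -7.4118e-04  0.002224
  Equil     0.07402     1.285   0.04817    0.1215
  solve Keq expr → x = 7.4118e-04; check Q = 71.43
Then change container volume by factor 0.8 (V_new/V_old).
Step 3:
                  G         X         C         D
  Initial   0.09252     1.607   0.06021    0.1519
  Change  -0.007568 -0.002523 -0.002523  0.007568
  Equil     0.08495     1.604   0.05769    0.1594
  solve Keq expr → x = 0.002523; check Q = 71.43

[D]_eq = 0.1594 M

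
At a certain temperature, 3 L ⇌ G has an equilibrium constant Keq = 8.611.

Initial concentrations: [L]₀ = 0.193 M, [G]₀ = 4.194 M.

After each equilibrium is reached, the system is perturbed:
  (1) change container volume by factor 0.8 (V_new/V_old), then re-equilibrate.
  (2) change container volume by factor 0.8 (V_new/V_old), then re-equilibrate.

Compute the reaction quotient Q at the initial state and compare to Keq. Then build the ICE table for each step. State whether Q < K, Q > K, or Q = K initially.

Q₀ = 583.4; Q > K (proceeds reverse)

Q₀ = 583.4 vs Keq = 8.611 ⇒ Q>K, reverse
Step 1:
                    L           G
  I             0.193       4.194
  C            0.5815     -0.1938
  E            0.7745           4
  solve Keq expr → x = -0.1938; check Q = 8.611
Then change container volume by factor 0.8 (V_new/V_old).
Step 2:
                    L           G
  I            0.9681           5
  C           -0.1314      0.0438
  E            0.8367       5.044
  solve Keq expr → x = 0.0438; check Q = 8.611
Then change container volume by factor 0.8 (V_new/V_old).
Step 3:
                    L           G
  I             1.046       6.305
  C           -0.1423     0.04744
  E            0.9036       6.352
  solve Keq expr → x = 0.04744; check Q = 8.611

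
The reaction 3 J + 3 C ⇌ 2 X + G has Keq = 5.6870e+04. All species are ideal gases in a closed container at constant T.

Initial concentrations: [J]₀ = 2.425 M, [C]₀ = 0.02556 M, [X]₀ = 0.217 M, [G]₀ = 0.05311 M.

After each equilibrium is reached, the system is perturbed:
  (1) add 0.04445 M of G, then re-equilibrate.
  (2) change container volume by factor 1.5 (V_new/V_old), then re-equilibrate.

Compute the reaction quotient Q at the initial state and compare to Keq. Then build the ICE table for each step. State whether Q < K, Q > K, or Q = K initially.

Q₀ = 10.5; Q < K (proceeds forward)

Q₀ = 10.5 vs Keq = 5.6870e+04 ⇒ Q<K, forward
Step 1:
                    J           C           X           G
  init          2.425     0.02556       0.217     0.05311
  Δ          -0.02395    -0.02395     0.01596    0.007982
  eq            2.401    0.001615       0.233     0.06109
  solve Keq expr → x = 0.007982; check Q = 5.6870e+04
Then add 0.04445 M of G.
Step 2:
                    J           C           X           G
  init          2.401    0.001615       0.233      0.1055
  Δ        3.2074e-04  3.2074e-04 -2.1383e-04 -1.0691e-04
  eq            2.401    0.001936      0.2327      0.1054
  solve Keq expr → x = -1.0691e-04; check Q = 5.6870e+04
Then change container volume by factor 1.5 (V_new/V_old).
Step 3:
                    J           C           X           G
  init          1.601     0.00129      0.1552     0.07029
  Δ        6.3896e-04  6.3896e-04 -4.2597e-04 -2.1299e-04
  eq            1.602    0.001929      0.1547     0.07008
  solve Keq expr → x = -2.1299e-04; check Q = 5.6870e+04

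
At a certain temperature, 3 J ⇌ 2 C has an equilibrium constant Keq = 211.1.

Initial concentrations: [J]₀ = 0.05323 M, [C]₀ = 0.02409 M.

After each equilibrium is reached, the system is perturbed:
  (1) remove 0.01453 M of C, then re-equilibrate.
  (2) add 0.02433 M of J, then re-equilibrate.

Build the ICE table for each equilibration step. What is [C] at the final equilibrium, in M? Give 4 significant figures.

[C]_eq = 0.04674 M

Q₀ = 3.848 vs Keq = 211.1 ⇒ Q<K, forward
Step 1:
                   J          C
  I          0.05323    0.02409
  C         -0.03188    0.02125
  E          0.02135    0.04534
  solve Keq expr → x = 0.01063; check Q = 211.1
Then remove 0.01453 M of C.
Step 2:
                   J          C
  I          0.02135    0.03081
  C        -0.003927   0.002618
  E          0.01743    0.03343
  solve Keq expr → x = 0.001309; check Q = 211.1
Then add 0.02433 M of J.
Step 3:
                   J          C
  I          0.04176    0.03343
  C         -0.01997    0.01331
  E          0.02179    0.04674
  solve Keq expr → x = 0.006655; check Q = 211.1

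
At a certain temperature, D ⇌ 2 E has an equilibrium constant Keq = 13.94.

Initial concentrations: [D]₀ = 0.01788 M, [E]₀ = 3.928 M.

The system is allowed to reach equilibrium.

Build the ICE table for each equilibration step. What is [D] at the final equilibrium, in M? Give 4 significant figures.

Q₀ = 862.9 vs Keq = 13.94 ⇒ Q>K, reverse
Step 1:
                    D           E
  init        0.01788       3.928
  Δ            0.5532      -1.106
  eq           0.5711       2.822
  solve Keq expr → x = -0.5532; check Q = 13.94

[D]_eq = 0.5711 M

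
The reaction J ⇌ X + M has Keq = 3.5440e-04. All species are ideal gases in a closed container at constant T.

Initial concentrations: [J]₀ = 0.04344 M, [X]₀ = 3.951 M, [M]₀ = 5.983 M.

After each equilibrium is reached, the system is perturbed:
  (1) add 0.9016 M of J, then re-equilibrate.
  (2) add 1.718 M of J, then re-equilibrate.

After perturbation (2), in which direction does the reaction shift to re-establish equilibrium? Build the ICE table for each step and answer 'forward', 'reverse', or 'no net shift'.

Direction: forward

Q₀ = 544.2 vs Keq = 3.5440e-04 ⇒ Q>K, reverse
Step 1:
                    J           X           M
  I           0.04344       3.951       5.983
  C              3.95       -3.95       -3.95
  E             3.994  6.9631e-04       2.033
  solve Keq expr → x = -3.95; check Q = 3.5440e-04
Then add 0.9016 M of J.
Step 2:
                    J           X           M
  I             4.895  6.9631e-04       2.033
  C       -1.5710e-04  1.5710e-04  1.5710e-04
  E             4.895  8.5341e-04       2.033
  solve Keq expr → x = 1.5710e-04; check Q = 3.5440e-04
Then add 1.718 M of J.
Step 3:
                    J           X           M
  I             6.613  8.5341e-04       2.033
  C       -2.9929e-04  2.9929e-04  2.9929e-04
  E             6.613    0.001153       2.033
  solve Keq expr → x = 2.9929e-04; check Q = 3.5440e-04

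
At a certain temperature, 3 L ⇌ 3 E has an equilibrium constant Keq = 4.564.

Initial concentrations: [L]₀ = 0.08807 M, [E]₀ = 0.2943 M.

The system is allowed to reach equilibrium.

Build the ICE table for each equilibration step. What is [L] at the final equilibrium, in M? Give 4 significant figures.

Q₀ = 37.32 vs Keq = 4.564 ⇒ Q>K, reverse
Step 1:
                    L           E
  Initial     0.08807      0.2943
  Change      0.05575    -0.05575
  Equil        0.1438      0.2386
  solve Keq expr → x = -0.01858; check Q = 4.564

[L]_eq = 0.1438 M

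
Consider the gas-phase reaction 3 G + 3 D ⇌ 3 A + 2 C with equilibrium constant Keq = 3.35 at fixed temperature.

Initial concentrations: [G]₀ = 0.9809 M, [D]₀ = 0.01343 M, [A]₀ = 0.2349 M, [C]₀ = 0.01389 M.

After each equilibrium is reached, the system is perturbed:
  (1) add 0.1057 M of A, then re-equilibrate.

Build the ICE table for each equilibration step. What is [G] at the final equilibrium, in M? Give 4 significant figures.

[G]_eq = 0.9809 M

Q₀ = 1.094 vs Keq = 3.35 ⇒ Q<K, forward
Step 1:
                   G          D          A          C
  init        0.9809    0.01343     0.2349    0.01389
  Δ        -0.003115  -0.003115   0.003115   0.002076
  eq          0.9778    0.01032      0.238    0.01597
  solve Keq expr → x = 0.001038; check Q = 3.35
Then add 0.1057 M of A.
Step 2:
                   G          D          A          C
  init        0.9778    0.01032     0.3437    0.01597
  Δ         0.003101   0.003101  -0.003101  -0.002067
  eq          0.9809    0.01342     0.3406     0.0139
  solve Keq expr → x = -0.001034; check Q = 3.35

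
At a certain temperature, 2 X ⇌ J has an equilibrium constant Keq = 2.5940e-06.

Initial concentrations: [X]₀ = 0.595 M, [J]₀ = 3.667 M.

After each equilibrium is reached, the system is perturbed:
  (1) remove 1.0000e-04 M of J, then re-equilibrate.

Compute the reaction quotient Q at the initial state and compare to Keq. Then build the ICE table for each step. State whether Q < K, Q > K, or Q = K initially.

Q₀ = 10.36; Q > K (proceeds reverse)

Q₀ = 10.36 vs Keq = 2.5940e-06 ⇒ Q>K, reverse
Step 1:
                  X         J
  Initial     0.595     3.667
  Change      7.334    -3.667
  Equil       7.929 1.6307e-04
  solve Keq expr → x = -3.667; check Q = 2.5940e-06
Then remove 1.0000e-04 M of J.
Step 2:
                  X         J
  Initial     7.929 6.3069e-05
  Change  -1.9998e-04 9.9992e-05
  Equil       7.928 1.6306e-04
  solve Keq expr → x = 9.9992e-05; check Q = 2.5940e-06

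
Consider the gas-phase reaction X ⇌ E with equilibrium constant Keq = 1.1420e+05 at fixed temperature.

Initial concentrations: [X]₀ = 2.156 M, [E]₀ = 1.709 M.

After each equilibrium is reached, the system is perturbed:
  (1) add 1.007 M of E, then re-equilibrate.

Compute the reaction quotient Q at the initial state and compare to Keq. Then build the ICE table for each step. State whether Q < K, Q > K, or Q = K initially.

Q₀ = 0.7927 vs Keq = 1.1420e+05 ⇒ Q<K, forward
Step 1:
                    X           E
  init          2.156       1.709
  Δ            -2.156       2.156
  eq       3.3844e-05       3.865
  solve Keq expr → x = 2.156; check Q = 1.1420e+05
Then add 1.007 M of E.
Step 2:
                    X           E
  init     3.3844e-05       4.872
  Δ        8.8178e-06 -8.8178e-06
  eq       4.2662e-05       4.872
  solve Keq expr → x = -8.8178e-06; check Q = 1.1420e+05

Q₀ = 0.7927; Q < K (proceeds forward)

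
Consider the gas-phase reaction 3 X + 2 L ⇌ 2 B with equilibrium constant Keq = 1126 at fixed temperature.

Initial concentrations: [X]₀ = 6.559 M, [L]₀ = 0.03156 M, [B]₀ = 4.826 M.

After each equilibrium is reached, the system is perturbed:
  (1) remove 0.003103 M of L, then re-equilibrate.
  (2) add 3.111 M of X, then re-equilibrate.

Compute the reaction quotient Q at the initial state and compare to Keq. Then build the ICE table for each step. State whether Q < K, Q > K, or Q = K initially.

Q₀ = 82.87 vs Keq = 1126 ⇒ Q<K, forward
Step 1:
                   X          L          B
  I            6.559    0.03156      4.826
  C         -0.03433   -0.02289    0.02289
  E            6.525    0.00867      4.849
  solve Keq expr → x = 0.01144; check Q = 1126
Then remove 0.003103 M of L.
Step 2:
                   X          L          B
  I            6.525   0.005567      4.849
  C         0.004632   0.003088  -0.003088
  E            6.529   0.008656      4.846
  solve Keq expr → x = -0.001544; check Q = 1126
Then add 3.111 M of X.
Step 3:
                   X          L          B
  I             9.64   0.008656      4.846
  C        -0.005734  -0.003823   0.003823
  E            9.635   0.004833       4.85
  solve Keq expr → x = 0.001911; check Q = 1126

Q₀ = 82.87; Q < K (proceeds forward)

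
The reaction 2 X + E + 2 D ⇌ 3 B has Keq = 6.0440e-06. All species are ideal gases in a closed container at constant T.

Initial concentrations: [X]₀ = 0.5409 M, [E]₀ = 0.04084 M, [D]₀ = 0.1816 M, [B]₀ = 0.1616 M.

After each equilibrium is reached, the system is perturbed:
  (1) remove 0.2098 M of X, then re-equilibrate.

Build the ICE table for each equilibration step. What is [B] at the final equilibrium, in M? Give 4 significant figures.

Q₀ = 10.71 vs Keq = 6.0440e-06 ⇒ Q>K, reverse
Step 1:
                   X          E          D          B
  Initial     0.5409    0.04084     0.1816     0.1616
  Change      0.1059    0.05297     0.1059    -0.1589
  Equil       0.6468    0.09381     0.2875   0.002697
  solve Keq expr → x = -0.05297; check Q = 6.0440e-06
Then remove 0.2098 M of X.
Step 2:
                   X          E          D          B
  Initial      0.437    0.09381     0.2875   0.002697
  Change  4.1034e-04 2.0517e-04 4.1034e-04 -6.1551e-04
  Equil       0.4374    0.09401     0.2879   0.002081
  solve Keq expr → x = -2.0517e-04; check Q = 6.0440e-06

[B]_eq = 0.002081 M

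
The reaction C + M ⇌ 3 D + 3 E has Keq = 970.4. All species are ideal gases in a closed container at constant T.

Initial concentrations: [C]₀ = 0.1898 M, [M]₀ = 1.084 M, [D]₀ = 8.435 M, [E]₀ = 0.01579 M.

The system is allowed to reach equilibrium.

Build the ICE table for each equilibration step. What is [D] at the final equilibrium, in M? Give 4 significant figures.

Q₀ = 0.01148 vs Keq = 970.4 ⇒ Q<K, forward
Step 1:
                  C         M         D         E
  Initial    0.1898     1.084     8.435   0.01579
  Change    -0.1345   -0.1345    0.4036    0.4036
  Equil     0.05527    0.9495     8.839    0.4194
  solve Keq expr → x = 0.1345; check Q = 970.4

[D]_eq = 8.839 M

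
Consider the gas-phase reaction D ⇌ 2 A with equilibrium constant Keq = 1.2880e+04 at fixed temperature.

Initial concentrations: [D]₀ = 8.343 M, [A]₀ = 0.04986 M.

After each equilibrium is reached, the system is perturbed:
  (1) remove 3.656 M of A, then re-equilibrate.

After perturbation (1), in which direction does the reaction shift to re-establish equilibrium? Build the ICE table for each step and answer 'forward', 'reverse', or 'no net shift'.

Q₀ = 2.9798e-04 vs Keq = 1.2880e+04 ⇒ Q<K, forward
Step 1:
                  D         A
  Initial     8.343   0.04986
  Change     -8.321     16.64
  Equil     0.02163     16.69
  solve Keq expr → x = 8.321; check Q = 1.2880e+04
Then remove 3.656 M of A.
Step 2:
                  D         A
  Initial   0.02163     13.04
  Change  -0.008405   0.01681
  Equil     0.01323     13.05
  solve Keq expr → x = 0.008405; check Q = 1.2880e+04

Direction: forward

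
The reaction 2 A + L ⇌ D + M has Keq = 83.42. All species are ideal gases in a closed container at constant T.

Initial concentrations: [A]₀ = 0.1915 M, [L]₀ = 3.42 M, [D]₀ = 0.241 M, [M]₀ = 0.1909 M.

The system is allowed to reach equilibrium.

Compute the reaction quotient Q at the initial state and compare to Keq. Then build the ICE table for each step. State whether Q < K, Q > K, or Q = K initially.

Q₀ = 0.3668; Q < K (proceeds forward)

Q₀ = 0.3668 vs Keq = 83.42 ⇒ Q<K, forward
Step 1:
                   A          L          D          M
  I           0.1915       3.42      0.241     0.1909
  C          -0.1734   -0.08671    0.08671    0.08671
  E          0.01809      3.333     0.3277     0.2776
  solve Keq expr → x = 0.08671; check Q = 83.42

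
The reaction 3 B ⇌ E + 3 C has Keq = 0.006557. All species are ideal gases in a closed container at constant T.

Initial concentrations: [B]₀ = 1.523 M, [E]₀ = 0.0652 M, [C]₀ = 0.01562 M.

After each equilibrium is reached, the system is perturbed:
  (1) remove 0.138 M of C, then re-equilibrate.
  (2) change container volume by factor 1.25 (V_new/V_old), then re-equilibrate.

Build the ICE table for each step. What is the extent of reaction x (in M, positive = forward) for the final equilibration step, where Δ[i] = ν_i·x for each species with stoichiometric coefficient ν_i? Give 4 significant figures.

Q₀ = 7.0338e-08 vs Keq = 0.006557 ⇒ Q<K, forward
Step 1:
                  B         E         C
  init        1.523    0.0652   0.01562
  Δ          -0.364    0.1213     0.364
  eq          1.159    0.1865    0.3796
  solve Keq expr → x = 0.1213; check Q = 0.006557
Then remove 0.138 M of C.
Step 2:
                  B         E         C
  init        1.159    0.1865    0.2416
  Δ        -0.09104   0.03035   0.09104
  eq          1.068    0.2169    0.3327
  solve Keq expr → x = 0.03035; check Q = 0.006557
Then change container volume by factor 1.25 (V_new/V_old).
Step 3:
                  B         E         C
  init       0.8543    0.1735    0.2661
  Δ        -0.01358  0.004527   0.01358
  eq         0.8408     0.178    0.2797
  solve Keq expr → x = 0.004527; check Q = 0.006557

x = 0.004527 M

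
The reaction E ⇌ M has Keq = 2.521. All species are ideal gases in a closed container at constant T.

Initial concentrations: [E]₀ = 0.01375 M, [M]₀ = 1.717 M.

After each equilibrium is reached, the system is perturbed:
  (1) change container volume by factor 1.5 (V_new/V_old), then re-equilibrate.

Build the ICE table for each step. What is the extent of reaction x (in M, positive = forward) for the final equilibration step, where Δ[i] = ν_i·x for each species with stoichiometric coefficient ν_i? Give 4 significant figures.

Q₀ = 124.9 vs Keq = 2.521 ⇒ Q>K, reverse
Step 1:
                   E          M
  init       0.01375      1.717
  Δ           0.4778    -0.4778
  eq          0.4916      1.239
  solve Keq expr → x = -0.4778; check Q = 2.521
Then change container volume by factor 1.5 (V_new/V_old).
Step 2:
                   E          M
  init        0.3277     0.8261
  Δ                0          0
  eq          0.3277     0.8261
  solve Keq expr → x = 0; check Q = 2.521

x = 0 M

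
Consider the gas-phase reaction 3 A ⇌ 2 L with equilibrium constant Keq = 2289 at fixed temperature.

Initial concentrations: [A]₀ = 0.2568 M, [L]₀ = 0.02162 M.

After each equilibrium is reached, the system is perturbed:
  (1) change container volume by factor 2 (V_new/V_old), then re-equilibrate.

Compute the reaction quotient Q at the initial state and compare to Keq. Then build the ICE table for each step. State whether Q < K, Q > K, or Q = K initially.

Q₀ = 0.0276 vs Keq = 2289 ⇒ Q<K, forward
Step 1:
                  A         L
  init       0.2568   0.02162
  Δ         -0.2329    0.1553
  eq        0.02391    0.1769
  solve Keq expr → x = 0.07763; check Q = 2289
Then change container volume by factor 2 (V_new/V_old).
Step 2:
                  A         L
  init      0.01195   0.08844
  Δ        0.002888 -0.001925
  eq        0.01484   0.08651
  solve Keq expr → x = -9.6263e-04; check Q = 2289

Q₀ = 0.0276; Q < K (proceeds forward)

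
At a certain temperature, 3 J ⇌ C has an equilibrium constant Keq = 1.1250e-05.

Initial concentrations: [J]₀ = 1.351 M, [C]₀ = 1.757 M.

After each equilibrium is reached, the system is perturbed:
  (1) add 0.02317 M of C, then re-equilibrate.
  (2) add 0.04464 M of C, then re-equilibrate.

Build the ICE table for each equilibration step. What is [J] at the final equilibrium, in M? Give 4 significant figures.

Q₀ = 0.7125 vs Keq = 1.1250e-05 ⇒ Q>K, reverse
Step 1:
                   J          C
  Initial      1.351      1.757
  Change       5.261     -1.754
  Equil        6.612   0.003252
  solve Keq expr → x = -1.754; check Q = 1.1250e-05
Then add 0.02317 M of C.
Step 2:
                   J          C
  Initial      6.612    0.02642
  Change      0.0692   -0.02307
  Equil        6.681   0.003356
  solve Keq expr → x = -0.02307; check Q = 1.1250e-05
Then add 0.04464 M of C.
Step 3:
                   J          C
  Initial      6.681      0.048
  Change      0.1333   -0.04444
  Equil        6.815    0.00356
  solve Keq expr → x = -0.04444; check Q = 1.1250e-05

[J]_eq = 6.815 M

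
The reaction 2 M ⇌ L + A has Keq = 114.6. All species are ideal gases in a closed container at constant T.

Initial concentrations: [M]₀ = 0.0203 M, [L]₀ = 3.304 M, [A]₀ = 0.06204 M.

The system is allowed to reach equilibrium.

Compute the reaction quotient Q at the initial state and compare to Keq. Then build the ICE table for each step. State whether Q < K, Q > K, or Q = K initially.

Q₀ = 497.4; Q > K (proceeds reverse)

Q₀ = 497.4 vs Keq = 114.6 ⇒ Q>K, reverse
Step 1:
                    M           L           A
  Initial      0.0203       3.304     0.06204
  Change      0.01863   -0.009316   -0.009316
  Equil       0.03893       3.295     0.05272
  solve Keq expr → x = -0.009316; check Q = 114.6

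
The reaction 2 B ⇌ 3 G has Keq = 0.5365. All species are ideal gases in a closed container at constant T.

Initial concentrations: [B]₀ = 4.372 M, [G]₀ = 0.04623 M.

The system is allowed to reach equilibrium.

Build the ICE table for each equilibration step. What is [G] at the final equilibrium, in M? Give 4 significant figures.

[G]_eq = 1.772 M

Q₀ = 5.1691e-06 vs Keq = 0.5365 ⇒ Q<K, forward
Step 1:
                    B           G
  Initial       4.372     0.04623
  Change       -1.151       1.726
  Equil         3.221       1.772
  solve Keq expr → x = 0.5754; check Q = 0.5365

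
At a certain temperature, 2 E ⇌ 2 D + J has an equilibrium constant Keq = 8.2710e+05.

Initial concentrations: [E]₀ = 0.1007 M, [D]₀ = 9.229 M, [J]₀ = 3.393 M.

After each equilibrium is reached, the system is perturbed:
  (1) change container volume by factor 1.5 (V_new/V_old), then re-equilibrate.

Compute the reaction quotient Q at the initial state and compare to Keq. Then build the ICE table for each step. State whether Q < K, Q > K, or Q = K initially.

Q₀ = 2.8499e+04; Q < K (proceeds forward)

Q₀ = 2.8499e+04 vs Keq = 8.2710e+05 ⇒ Q<K, forward
Step 1:
                  E         D         J
  init       0.1007     9.229     3.393
  Δ        -0.08173   0.08173   0.04086
  eq        0.01897     9.311     3.434
  solve Keq expr → x = 0.04086; check Q = 8.2710e+05
Then change container volume by factor 1.5 (V_new/V_old).
Step 2:
                  E         D         J
  init      0.01265     6.207     2.289
  Δ       -0.002314  0.002314  0.001157
  eq        0.01033     6.209      2.29
  solve Keq expr → x = 0.001157; check Q = 8.2710e+05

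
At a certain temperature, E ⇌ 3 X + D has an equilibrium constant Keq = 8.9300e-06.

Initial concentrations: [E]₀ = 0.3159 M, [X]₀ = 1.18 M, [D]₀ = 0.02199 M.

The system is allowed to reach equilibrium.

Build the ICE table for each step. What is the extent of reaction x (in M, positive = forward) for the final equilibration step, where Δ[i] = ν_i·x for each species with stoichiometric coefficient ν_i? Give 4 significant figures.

Q₀ = 0.1144 vs Keq = 8.9300e-06 ⇒ Q>K, reverse
Step 1:
                    E           X           D
  init         0.3159        1.18     0.02199
  Δ           0.02199    -0.06596    -0.02199
  eq           0.3379       1.114  2.1824e-06
  solve Keq expr → x = -0.02199; check Q = 8.9300e-06

x = -0.02199 M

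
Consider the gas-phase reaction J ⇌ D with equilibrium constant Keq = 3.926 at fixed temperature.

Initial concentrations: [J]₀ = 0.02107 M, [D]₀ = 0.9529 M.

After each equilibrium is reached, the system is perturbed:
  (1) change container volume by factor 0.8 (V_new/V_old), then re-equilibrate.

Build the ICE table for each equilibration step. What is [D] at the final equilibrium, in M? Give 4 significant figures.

Q₀ = 45.23 vs Keq = 3.926 ⇒ Q>K, reverse
Step 1:
                  J         D
  Initial   0.02107    0.9529
  Change     0.1767   -0.1767
  Equil      0.1977    0.7762
  solve Keq expr → x = -0.1767; check Q = 3.926
Then change container volume by factor 0.8 (V_new/V_old).
Step 2:
                  J         D
  Initial    0.2472    0.9703
  Change          0         0
  Equil      0.2472    0.9703
  solve Keq expr → x = 0; check Q = 3.926

[D]_eq = 0.9703 M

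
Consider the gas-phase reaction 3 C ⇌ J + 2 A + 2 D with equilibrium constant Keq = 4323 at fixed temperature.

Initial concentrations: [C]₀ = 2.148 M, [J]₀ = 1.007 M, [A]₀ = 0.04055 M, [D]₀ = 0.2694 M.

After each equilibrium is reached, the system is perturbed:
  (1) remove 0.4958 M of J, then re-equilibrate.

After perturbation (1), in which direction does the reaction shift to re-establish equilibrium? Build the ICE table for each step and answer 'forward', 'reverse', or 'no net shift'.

Q₀ = 1.2126e-05 vs Keq = 4323 ⇒ Q<K, forward
Step 1:
                   C          J          A          D
  Initial      2.148      1.007    0.04055     0.2694
  Change      -2.023     0.6743      1.349      1.349
  Equil       0.1252      1.681      1.389      1.618
  solve Keq expr → x = 0.6743; check Q = 4323
Then remove 0.4958 M of J.
Step 2:
                   C          J          A          D
  Initial     0.1252      1.185      1.389      1.618
  Change    -0.01279   0.004262   0.008524   0.008524
  Equil       0.1125       1.19      1.398      1.626
  solve Keq expr → x = 0.004262; check Q = 4323

Direction: forward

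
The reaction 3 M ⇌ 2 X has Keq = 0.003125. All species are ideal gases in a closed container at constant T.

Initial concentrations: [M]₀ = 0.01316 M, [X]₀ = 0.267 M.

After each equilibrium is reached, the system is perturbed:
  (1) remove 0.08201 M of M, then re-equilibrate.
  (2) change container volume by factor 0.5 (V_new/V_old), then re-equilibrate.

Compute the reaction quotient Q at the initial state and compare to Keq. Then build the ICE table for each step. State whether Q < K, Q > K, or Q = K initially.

Q₀ = 3.1279e+04 vs Keq = 0.003125 ⇒ Q>K, reverse
Step 1:
                    M           X
  Initial     0.01316       0.267
  Change       0.3798     -0.2532
  Equil         0.393     0.01377
  solve Keq expr → x = -0.1266; check Q = 0.003125
Then remove 0.08201 M of M.
Step 2:
                    M           X
  Initial       0.311     0.01377
  Change     0.005714   -0.003809
  Equil        0.3167    0.009963
  solve Keq expr → x = -0.001905; check Q = 0.003125
Then change container volume by factor 0.5 (V_new/V_old).
Step 3:
                    M           X
  Initial      0.6334     0.01993
  Change     -0.01126    0.007506
  Equil        0.6222     0.02743
  solve Keq expr → x = 0.003753; check Q = 0.003125

Q₀ = 3.1279e+04; Q > K (proceeds reverse)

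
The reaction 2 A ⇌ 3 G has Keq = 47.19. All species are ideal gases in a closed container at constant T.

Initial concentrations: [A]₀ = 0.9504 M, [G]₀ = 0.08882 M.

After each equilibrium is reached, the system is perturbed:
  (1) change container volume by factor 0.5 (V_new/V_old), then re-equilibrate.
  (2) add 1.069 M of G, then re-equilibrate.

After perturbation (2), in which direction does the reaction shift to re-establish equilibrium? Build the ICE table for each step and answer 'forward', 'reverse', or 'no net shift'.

Q₀ = 7.7575e-04 vs Keq = 47.19 ⇒ Q<K, forward
Step 1:
                    A           G
  init         0.9504     0.08882
  Δ           -0.7542       1.131
  eq           0.1962        1.22
  solve Keq expr → x = 0.3771; check Q = 47.19
Then change container volume by factor 0.5 (V_new/V_old).
Step 2:
                    A           G
  init         0.3924        2.44
  Δ            0.1081     -0.1622
  eq           0.5005       2.278
  solve Keq expr → x = -0.05407; check Q = 47.19
Then add 1.069 M of G.
Step 3:
                    A           G
  init         0.5005       3.347
  Δ             0.247     -0.3705
  eq           0.7475       2.977
  solve Keq expr → x = -0.1235; check Q = 47.19

Direction: reverse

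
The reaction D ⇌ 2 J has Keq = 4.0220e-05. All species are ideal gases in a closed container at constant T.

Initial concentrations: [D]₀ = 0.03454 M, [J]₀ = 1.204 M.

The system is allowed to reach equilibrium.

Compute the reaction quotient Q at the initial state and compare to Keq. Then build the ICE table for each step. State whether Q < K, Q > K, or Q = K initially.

Q₀ = 41.97; Q > K (proceeds reverse)

Q₀ = 41.97 vs Keq = 4.0220e-05 ⇒ Q>K, reverse
Step 1:
                  D         J
  I         0.03454     1.204
  C          0.5995    -1.199
  E           0.634   0.00505
  solve Keq expr → x = -0.5995; check Q = 4.0220e-05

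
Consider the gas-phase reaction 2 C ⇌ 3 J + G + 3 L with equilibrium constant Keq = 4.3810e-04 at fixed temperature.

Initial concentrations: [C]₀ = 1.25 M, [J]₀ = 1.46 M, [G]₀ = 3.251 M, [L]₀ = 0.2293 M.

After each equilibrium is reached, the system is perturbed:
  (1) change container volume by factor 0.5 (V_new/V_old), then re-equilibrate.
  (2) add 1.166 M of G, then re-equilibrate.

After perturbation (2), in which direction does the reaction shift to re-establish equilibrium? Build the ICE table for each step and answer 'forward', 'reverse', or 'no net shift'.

Q₀ = 0.07807 vs Keq = 4.3810e-04 ⇒ Q>K, reverse
Step 1:
                   C          J          G          L
  init          1.25       1.46      3.251     0.2293
  Δ           0.1197    -0.1796   -0.05987    -0.1796
  eq            1.37       1.28      3.191    0.04969
  solve Keq expr → x = -0.05987; check Q = 4.3810e-04
Then change container volume by factor 0.5 (V_new/V_old).
Step 2:
                   C          J          G          L
  init         2.739      2.561      6.382    0.09939
  Δ          0.04457   -0.06686   -0.02229   -0.06686
  eq           2.784      2.494       6.36    0.03253
  solve Keq expr → x = -0.02229; check Q = 4.3810e-04
Then add 1.166 M of G.
Step 3:
                   C          J          G          L
  init         2.784      2.494      7.526    0.03253
  Δ         0.001163  -0.001744 -5.8138e-04  -0.001744
  eq           2.785      2.492      7.525    0.03079
  solve Keq expr → x = -5.8138e-04; check Q = 4.3810e-04

Direction: reverse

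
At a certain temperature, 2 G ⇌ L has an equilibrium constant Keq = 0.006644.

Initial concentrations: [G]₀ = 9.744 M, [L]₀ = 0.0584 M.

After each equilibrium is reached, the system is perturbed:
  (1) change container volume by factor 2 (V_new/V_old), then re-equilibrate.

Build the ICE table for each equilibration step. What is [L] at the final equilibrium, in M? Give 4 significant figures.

[L]_eq = 0.1433 M

Q₀ = 6.1509e-04 vs Keq = 0.006644 ⇒ Q<K, forward
Step 1:
                   G          L
  I            9.744     0.0584
  C          -0.9183     0.4591
  E            8.826     0.5175
  solve Keq expr → x = 0.4591; check Q = 0.006644
Then change container volume by factor 2 (V_new/V_old).
Step 2:
                   G          L
  I            4.413     0.2588
  C            0.231    -0.1155
  E            4.644     0.1433
  solve Keq expr → x = -0.1155; check Q = 0.006644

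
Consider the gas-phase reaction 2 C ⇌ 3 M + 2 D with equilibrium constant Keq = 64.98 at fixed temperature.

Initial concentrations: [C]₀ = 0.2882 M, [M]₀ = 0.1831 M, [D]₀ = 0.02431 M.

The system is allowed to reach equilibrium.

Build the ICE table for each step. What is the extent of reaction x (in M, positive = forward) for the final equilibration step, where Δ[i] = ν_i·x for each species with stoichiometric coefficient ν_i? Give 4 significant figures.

Q₀ = 4.3676e-05 vs Keq = 64.98 ⇒ Q<K, forward
Step 1:
                   C          M          D
  Initial     0.2882     0.1831    0.02431
  Change     -0.2715     0.4073     0.2715
  Equil      0.01665     0.5904     0.2959
  solve Keq expr → x = 0.1358; check Q = 64.98

x = 0.1358 M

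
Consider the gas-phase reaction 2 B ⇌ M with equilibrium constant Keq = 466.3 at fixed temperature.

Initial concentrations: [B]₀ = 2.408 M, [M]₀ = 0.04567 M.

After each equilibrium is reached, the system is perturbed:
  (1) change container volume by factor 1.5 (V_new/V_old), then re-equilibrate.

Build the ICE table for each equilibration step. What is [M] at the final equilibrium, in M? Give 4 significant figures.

Q₀ = 0.007876 vs Keq = 466.3 ⇒ Q<K, forward
Step 1:
                   B          M
  Initial      2.408    0.04567
  Change      -2.357      1.178
  Equil      0.05124      1.224
  solve Keq expr → x = 1.178; check Q = 466.3
Then change container volume by factor 1.5 (V_new/V_old).
Step 2:
                   B          M
  Initial    0.03416      0.816
  Change    0.007579   -0.00379
  Equil      0.04174     0.8122
  solve Keq expr → x = -0.00379; check Q = 466.3

[M]_eq = 0.8122 M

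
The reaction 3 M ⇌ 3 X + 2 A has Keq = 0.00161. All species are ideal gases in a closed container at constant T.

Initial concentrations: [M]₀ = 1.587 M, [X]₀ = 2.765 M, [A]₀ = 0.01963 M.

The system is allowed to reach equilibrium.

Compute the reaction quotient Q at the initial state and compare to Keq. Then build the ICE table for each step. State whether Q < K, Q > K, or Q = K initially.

Q₀ = 0.002038; Q > K (proceeds reverse)

Q₀ = 0.002038 vs Keq = 0.00161 ⇒ Q>K, reverse
Step 1:
                  M         X         A
  init        1.587     2.765   0.01963
  Δ        0.003151 -0.003151   -0.0021
  eq           1.59     2.762   0.01753
  solve Keq expr → x = -0.00105; check Q = 0.00161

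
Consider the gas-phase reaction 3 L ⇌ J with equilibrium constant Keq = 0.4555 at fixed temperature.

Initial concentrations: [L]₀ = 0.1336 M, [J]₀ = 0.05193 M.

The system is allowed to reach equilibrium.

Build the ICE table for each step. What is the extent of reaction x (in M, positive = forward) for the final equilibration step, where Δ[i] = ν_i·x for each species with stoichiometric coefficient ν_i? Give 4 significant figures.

Q₀ = 21.78 vs Keq = 0.4555 ⇒ Q>K, reverse
Step 1:
                  L         J
  init       0.1336   0.05193
  Δ          0.1306  -0.04353
  eq         0.2642  0.008399
  solve Keq expr → x = -0.04353; check Q = 0.4555

x = -0.04353 M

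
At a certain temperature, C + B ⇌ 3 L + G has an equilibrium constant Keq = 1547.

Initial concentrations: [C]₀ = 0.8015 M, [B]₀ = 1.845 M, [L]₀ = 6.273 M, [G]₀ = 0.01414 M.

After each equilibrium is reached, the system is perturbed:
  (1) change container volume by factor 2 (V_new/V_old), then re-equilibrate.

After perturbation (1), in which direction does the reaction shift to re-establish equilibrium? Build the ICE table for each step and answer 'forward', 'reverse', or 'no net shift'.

Q₀ = 2.36 vs Keq = 1547 ⇒ Q<K, forward
Step 1:
                  C         B         L         G
  Initial    0.8015     1.845     6.273   0.01414
  Change    -0.6209   -0.6209     1.863    0.6209
  Equil      0.1806     1.224     8.136     0.635
  solve Keq expr → x = 0.6209; check Q = 1547
Then change container volume by factor 2 (V_new/V_old).
Step 2:
                  C         B         L         G
  Initial    0.0903     0.612     4.068    0.3175
  Change   -0.05706  -0.05706    0.1712   0.05706
  Equil     0.03323     0.555     4.239    0.3746
  solve Keq expr → x = 0.05706; check Q = 1547

Direction: forward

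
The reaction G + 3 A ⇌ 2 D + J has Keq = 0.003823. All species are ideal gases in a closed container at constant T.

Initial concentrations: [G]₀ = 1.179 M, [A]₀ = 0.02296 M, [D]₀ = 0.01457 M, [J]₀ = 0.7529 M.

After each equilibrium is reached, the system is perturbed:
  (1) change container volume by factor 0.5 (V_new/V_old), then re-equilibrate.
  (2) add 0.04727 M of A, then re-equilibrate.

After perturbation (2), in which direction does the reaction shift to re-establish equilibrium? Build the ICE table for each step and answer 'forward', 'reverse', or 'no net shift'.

Q₀ = 11.2 vs Keq = 0.003823 ⇒ Q>K, reverse
Step 1:
                    G           A           D           J
  I             1.179     0.02296     0.01457      0.7529
  C          0.006928     0.02079    -0.01386   -0.006928
  E             1.186     0.04375  7.1329e-04       0.746
  solve Keq expr → x = -0.006928; check Q = 0.003823
Then change container volume by factor 0.5 (V_new/V_old).
Step 2:
                    G           A           D           J
  I             2.372     0.08749    0.001427       1.492
  C       -2.8077e-04 -8.4230e-04  5.6154e-04  2.8077e-04
  E             2.372     0.08665    0.001988       1.492
  solve Keq expr → x = 2.8077e-04; check Q = 0.003823
Then add 0.04727 M of A.
Step 3:
                    G           A           D           J
  I             2.372      0.1339    0.001988       1.492
  C       -8.6013e-04    -0.00258     0.00172  8.6013e-04
  E             2.371      0.1313    0.003708       1.493
  solve Keq expr → x = 8.6013e-04; check Q = 0.003823

Direction: forward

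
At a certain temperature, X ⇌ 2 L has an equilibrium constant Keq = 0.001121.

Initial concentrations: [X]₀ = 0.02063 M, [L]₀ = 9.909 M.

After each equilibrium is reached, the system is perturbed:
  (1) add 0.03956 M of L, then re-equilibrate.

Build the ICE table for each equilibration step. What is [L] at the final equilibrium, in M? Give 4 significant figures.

[L]_eq = 0.07455 M

Q₀ = 4759 vs Keq = 0.001121 ⇒ Q>K, reverse
Step 1:
                   X          L
  I          0.02063      9.909
  C            4.917     -9.835
  E            4.938     0.0744
  solve Keq expr → x = -4.917; check Q = 0.001121
Then add 0.03956 M of L.
Step 2:
                   X          L
  I            4.938      0.114
  C          0.01971   -0.03941
  E            4.958    0.07455
  solve Keq expr → x = -0.01971; check Q = 0.001121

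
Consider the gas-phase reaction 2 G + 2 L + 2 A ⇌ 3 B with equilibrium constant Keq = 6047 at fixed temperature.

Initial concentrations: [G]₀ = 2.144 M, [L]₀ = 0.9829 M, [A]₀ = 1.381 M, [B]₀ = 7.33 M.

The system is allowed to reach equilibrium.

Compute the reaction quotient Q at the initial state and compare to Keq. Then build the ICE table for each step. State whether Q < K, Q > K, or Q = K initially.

Q₀ = 46.5 vs Keq = 6047 ⇒ Q<K, forward
Step 1:
                    G           L           A           B
  init          2.144      0.9829       1.381        7.33
  Δ           -0.6803     -0.6803     -0.6803        1.02
  eq            1.464      0.3026      0.7007        8.35
  solve Keq expr → x = 0.3402; check Q = 6047

Q₀ = 46.5; Q < K (proceeds forward)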